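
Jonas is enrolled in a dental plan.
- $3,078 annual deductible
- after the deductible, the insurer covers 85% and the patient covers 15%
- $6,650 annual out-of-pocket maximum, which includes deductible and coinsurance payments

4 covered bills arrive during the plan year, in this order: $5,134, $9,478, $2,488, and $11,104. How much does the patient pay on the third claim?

$373.20

#1 ($5,134): deductible takes $3,078, $2,056 remains; patient's 15% is $308.40. Cost to patient: $3,386.40. OOP to date $3,386.40.
#2 ($9,478): deductible met; 15% of $9,478 = $1,421.70. Patient owes $1,421.70 (running OOP $4,808.10).
#3 ($2,488): deductible already satisfied, so patient's share is 15% × $2,488 = $373.20. Patient pays $373.20; OOP now $5,181.30.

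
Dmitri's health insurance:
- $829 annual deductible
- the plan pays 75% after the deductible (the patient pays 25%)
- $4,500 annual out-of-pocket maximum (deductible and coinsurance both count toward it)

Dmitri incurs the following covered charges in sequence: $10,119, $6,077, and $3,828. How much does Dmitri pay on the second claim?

$1,348.50

Claim 1 ($10,119): $829 to deductible, leaving $9,290; coinsurance $9,290 × 25% = $2,322.50. Cost to patient: $3,151.50. OOP to date $3,151.50.
Claim 2 ($6,077): deductible met; 25% of $6,077 = $1,519.25. That would push OOP to $4,670.75, over the $4,500 cap, so patient pays $4,500 − $3,151.50 = $1,348.50.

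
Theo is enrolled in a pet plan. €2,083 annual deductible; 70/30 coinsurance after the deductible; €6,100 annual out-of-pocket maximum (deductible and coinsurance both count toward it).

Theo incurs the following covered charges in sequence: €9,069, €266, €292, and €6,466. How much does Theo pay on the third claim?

€87.60

Claim 1 (€9,069): deductible takes €2,083, €6,986 remains; owner's 30% is €2,095.80. Cost to owner: €4,178.80. OOP to date €4,178.80.
Claim 2 (€266): 30% coinsurance on €266 = €79.80. Cost to owner: €79.80. OOP to date €4,258.60.
Claim 3 (€292): 30% coinsurance on €292 = €87.60. Owner owes €87.60 (running OOP €4,346.20).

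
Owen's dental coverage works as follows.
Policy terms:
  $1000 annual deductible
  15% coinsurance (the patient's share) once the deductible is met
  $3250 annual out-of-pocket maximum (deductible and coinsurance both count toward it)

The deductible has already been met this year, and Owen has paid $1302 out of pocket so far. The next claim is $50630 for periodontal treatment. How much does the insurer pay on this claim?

With the deductible met, the entire $50630 is subject to coinsurance.
15% of $50630 = $7594.50 falls to the patient.
Adding $7594.50 to the $1302 already spent would give $8896.50, which exceeds the $3250 cap; the patient pays just $3250 − $1302 = $1948.
Insurer pays the balance: $50630 − $1948 = $48682.

$48682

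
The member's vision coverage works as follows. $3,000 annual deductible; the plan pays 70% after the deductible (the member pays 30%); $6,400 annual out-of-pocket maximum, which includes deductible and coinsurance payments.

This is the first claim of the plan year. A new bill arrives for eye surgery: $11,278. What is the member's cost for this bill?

$5,483.40

Deductible not yet touched, so the first $3,000 of the bill goes to the deductible.
The remaining $8,278 (= $11,278 − $3,000) moves to coinsurance.
30% of $8,278 = $2,483.40 falls to the member.
So the member owes $3,000 + $2,483.40 = $5,483.40 before any cap.
Year-to-date out-of-pocket becomes $0 + $5,483.40 = $5,483.40, still under the $6,400 maximum, so no cap applies.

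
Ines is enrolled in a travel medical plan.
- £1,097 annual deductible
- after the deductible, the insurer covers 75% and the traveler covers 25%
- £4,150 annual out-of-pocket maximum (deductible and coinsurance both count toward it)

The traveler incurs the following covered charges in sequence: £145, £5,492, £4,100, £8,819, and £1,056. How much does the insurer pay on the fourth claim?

£7,926

Bill 1, £145: all of it applies to the deductible. Traveler pays £145; OOP now £145. Plan pays £145 − £145 = £0.
Bill 2, £5,492: £952 finishes the deductible; £4,540 goes to coinsurance; coinsurance £4,540 × 25% = £1,135. Traveler owes £2,087 (running OOP £2,232). Insurer: £5,492 − £2,087 = £3,405.
Bill 3, £4,100: deductible already satisfied, so traveler's share is 25% × £4,100 = £1,025. Traveler pays £1,025; OOP now £3,257. Insurer: £4,100 − £1,025 = £3,075.
Bill 4, £8,819: 25% coinsurance on £8,819 = £2,204.75. Adding that to £3,257 gives £5,461.75, past the £4,150 cap; traveler pays only £4,150 − £3,257 = £893. Plan pays £8,819 − £893 = £7,926.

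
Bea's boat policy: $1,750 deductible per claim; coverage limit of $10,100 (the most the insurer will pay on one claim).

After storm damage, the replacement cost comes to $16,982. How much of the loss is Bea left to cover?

$6,882

Less the $1,750 deductible: $16,982 − $1,750 = $15,232.
$15,232 exceeds the $10,100 limit, so the insurer pays the limit: $10,100.
Out of pocket: $16,982 − $10,100 = $6,882.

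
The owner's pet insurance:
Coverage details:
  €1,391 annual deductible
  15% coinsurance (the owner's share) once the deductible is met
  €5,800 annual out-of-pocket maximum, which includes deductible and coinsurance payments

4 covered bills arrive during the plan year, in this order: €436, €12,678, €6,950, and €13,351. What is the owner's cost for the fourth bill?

€1,608.05

#1 (€436): fully absorbed by the deductible. Owner owes €436 (running OOP €436).
#2 (€12,678): €955 finishes the deductible; €11,723 goes to coinsurance; coinsurance €11,723 × 15% = €1,758.45. Owner owes €2,713.45 (running OOP €3,149.45).
#3 (€6,950): deductible already satisfied, so owner's share is 15% × €6,950 = €1,042.50. Owner pays €1,042.50; OOP now €4,191.95.
#4 (€13,351): deductible already satisfied, so owner's share is 15% × €13,351 = €2,002.65. Adding that to €4,191.95 gives €6,194.60, past the €5,800 cap; owner pays only €5,800 − €4,191.95 = €1,608.05.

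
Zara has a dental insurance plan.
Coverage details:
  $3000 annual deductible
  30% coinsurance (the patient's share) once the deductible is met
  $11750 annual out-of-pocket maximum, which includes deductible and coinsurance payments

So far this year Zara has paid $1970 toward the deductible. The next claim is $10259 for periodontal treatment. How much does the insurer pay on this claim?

$6460.30

Deductible still to meet: $3000 − $1970 = $1030.
That leaves $10259 − $1030 = $9229 for coinsurance.
Patient's 30% share of $9229 is $2768.70.
Patient responsibility before any cap: $1030 + $2768.70 = $3798.70.
Total out-of-pocket so far would be $1970 + $3798.70 = $5768.70, below the $11750 cap — no reduction.
The insurer covers the remainder: $10259 − $3798.70 = $6460.30.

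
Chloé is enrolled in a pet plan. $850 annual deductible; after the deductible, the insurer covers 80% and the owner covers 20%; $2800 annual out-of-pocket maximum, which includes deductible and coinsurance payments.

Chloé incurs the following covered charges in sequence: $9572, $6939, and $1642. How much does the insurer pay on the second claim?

Claim 1 — $9572: $850 to deductible, leaving $8722; coinsurance $8722 × 20% = $1744.40. Cost to owner: $2594.40. OOP to date $2594.40. Insurer: $9572 − $2594.40 = $6977.60.
Claim 2 — $6939: deductible already satisfied, so owner's share is 20% × $6939 = $1387.80. OOP would hit $3982.20 > $2800, so the cap limits the owner to $2800 − $2594.40 = $205.60. Plan pays $6939 − $205.60 = $6733.40.

$6733.40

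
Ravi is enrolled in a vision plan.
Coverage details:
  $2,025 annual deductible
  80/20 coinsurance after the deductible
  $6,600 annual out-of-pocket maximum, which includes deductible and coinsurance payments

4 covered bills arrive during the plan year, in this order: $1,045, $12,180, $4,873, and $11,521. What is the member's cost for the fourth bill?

#1 ($1,045): all of it applies to the deductible. Member pays $1,045; OOP now $1,045.
#2 ($12,180): $980 to deductible, leaving $11,200; coinsurance $11,200 × 20% = $2,240. Cost to member: $3,220. OOP to date $4,265.
#3 ($4,873): deductible met; 20% of $4,873 = $974.60. Cost to member: $974.60. OOP to date $5,239.60.
#4 ($11,521): 20% coinsurance on $11,521 = $2,304.20. OOP would hit $7,543.80 > $6,600, so the cap limits the member to $6,600 − $5,239.60 = $1,360.40.

$1,360.40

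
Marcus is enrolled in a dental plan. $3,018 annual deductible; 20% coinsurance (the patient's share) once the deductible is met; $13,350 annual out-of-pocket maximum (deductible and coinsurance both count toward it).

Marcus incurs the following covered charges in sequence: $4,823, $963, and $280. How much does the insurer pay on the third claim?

$224

Bill 1, $4,823: $3,018 to deductible, leaving $1,805; 20% of $1,805 = $361. Patient pays $3,379; OOP now $3,379. Plan pays $4,823 − $3,379 = $1,444.
Bill 2, $963: deductible met; 20% of $963 = $192.60. Patient pays $192.60; OOP now $3,571.60. Plan pays $963 − $192.60 = $770.40.
Bill 3, $280: 20% coinsurance on $280 = $56. Patient pays $56; OOP now $3,627.60. Insurer: $280 − $56 = $224.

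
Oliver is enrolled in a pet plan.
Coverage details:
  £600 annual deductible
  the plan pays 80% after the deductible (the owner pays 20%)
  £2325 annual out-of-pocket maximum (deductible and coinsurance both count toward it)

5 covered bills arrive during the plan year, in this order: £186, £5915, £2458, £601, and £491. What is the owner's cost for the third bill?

£491.60

Bill 1, £186: all of it applies to the deductible. Owner owes £186 (running OOP £186).
Bill 2, £5915: £414 to deductible, leaving £5501; owner's 20% is £1100.20. Cost to owner: £1514.20. OOP to date £1700.20.
Bill 3, £2458: 20% coinsurance on £2458 = £491.60. Cost to owner: £491.60. OOP to date £2191.80.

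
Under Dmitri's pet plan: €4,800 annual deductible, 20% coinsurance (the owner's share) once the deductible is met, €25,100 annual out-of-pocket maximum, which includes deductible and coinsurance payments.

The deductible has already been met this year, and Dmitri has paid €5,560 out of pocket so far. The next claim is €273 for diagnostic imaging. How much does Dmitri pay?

€54.60

The deductible is already satisfied, so the full bill goes to coinsurance.
Owner's 20% share of €273 is €54.60.
Total out-of-pocket so far would be €5,560 + €54.60 = €5,614.60, below the €25,100 cap — no reduction.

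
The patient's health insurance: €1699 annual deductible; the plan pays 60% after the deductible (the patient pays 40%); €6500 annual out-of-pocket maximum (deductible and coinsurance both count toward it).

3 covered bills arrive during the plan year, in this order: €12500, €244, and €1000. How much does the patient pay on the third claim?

€383

#1 (€12500): €1699 finishes the deductible; €10801 goes to coinsurance; 40% of €10801 = €4320.40. Cost to patient: €6019.40. OOP to date €6019.40.
#2 (€244): deductible already satisfied, so patient's share is 40% × €244 = €97.60. Patient pays €97.60; OOP now €6117.
#3 (€1000): 40% coinsurance on €1000 = €400. OOP would hit €6517 > €6500, so the cap limits the patient to €6500 − €6117 = €383.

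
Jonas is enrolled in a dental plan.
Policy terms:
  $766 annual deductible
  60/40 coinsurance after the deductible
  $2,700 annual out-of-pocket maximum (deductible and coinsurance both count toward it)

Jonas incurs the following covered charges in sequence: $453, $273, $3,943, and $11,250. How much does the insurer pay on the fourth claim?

$10,877.20

Claim 1 — $453: all of it applies to the deductible. Cost to patient: $453. OOP to date $453. Insurer: $453 − $453 = $0.
Claim 2 — $273: all of it applies to the deductible. Cost to patient: $273. OOP to date $726. Insurer: $273 − $273 = $0.
Claim 3 — $3,943: $40 to deductible, leaving $3,903; 40% of $3,903 = $1,561.20. Patient owes $1,601.20 (running OOP $2,327.20). Insurer: $3,943 − $1,601.20 = $2,341.80.
Claim 4 — $11,250: deductible already satisfied, so patient's share is 40% × $11,250 = $4,500. Adding that to $2,327.20 gives $6,827.20, past the $2,700 cap; patient pays only $2,700 − $2,327.20 = $372.80. Plan pays $11,250 − $372.80 = $10,877.20.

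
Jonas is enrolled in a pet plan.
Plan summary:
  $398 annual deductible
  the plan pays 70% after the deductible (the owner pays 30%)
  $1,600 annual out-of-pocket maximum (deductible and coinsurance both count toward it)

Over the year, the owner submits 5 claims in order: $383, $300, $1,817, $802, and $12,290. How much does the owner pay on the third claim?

Claim 1 ($383): fully absorbed by the deductible. Owner owes $383 (running OOP $383).
Claim 2 ($300): $15 finishes the deductible; $285 goes to coinsurance; owner's 30% is $85.50. Owner owes $100.50 (running OOP $483.50).
Claim 3 ($1,817): 30% coinsurance on $1,817 = $545.10. Cost to owner: $545.10. OOP to date $1,028.60.

$545.10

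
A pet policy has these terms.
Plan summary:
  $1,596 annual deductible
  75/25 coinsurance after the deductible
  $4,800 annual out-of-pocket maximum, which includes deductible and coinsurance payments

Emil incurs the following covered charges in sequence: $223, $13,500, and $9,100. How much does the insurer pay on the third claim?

$8,927.75

Bill 1, $223: all of it applies to the deductible. Owner owes $223 (running OOP $223). Plan pays $223 − $223 = $0.
Bill 2, $13,500: deductible takes $1,373, $12,127 remains; owner's 25% is $3,031.75. Cost to owner: $4,404.75. OOP to date $4,627.75. Plan pays $13,500 − $4,404.75 = $9,095.25.
Bill 3, $9,100: 25% coinsurance on $9,100 = $2,275. OOP would hit $6,902.75 > $4,800, so the cap limits the owner to $4,800 − $4,627.75 = $172.25. Insurer: $9,100 − $172.25 = $8,927.75.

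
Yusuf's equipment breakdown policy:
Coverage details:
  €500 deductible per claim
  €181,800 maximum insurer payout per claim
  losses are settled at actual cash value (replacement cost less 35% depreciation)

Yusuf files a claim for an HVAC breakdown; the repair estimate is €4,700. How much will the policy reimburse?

€2,555

Depreciate 35%: the covered value is €4,700 × 0.65 = €3,055.
After the deductible, €3,055 − €500 = €2,555 remains.
€2,555 ≤ €181,800, so the limit doesn't bind; insurer pays €2,555.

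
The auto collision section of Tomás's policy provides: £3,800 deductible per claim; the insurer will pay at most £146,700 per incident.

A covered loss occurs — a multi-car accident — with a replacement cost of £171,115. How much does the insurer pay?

Less the £3,800 deductible: £171,115 − £3,800 = £167,315.
£167,315 exceeds the £146,700 limit, so the insurer pays the limit: £146,700.

£146,700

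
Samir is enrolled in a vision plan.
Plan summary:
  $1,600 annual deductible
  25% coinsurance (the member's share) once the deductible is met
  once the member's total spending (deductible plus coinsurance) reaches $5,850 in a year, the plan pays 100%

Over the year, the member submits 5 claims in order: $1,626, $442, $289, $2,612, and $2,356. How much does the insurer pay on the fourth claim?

#1 ($1,626): deductible takes $1,600, $26 remains; member's 25% is $6.50. Cost to member: $1,606.50. OOP to date $1,606.50. Insurer: $1,626 − $1,606.50 = $19.50.
#2 ($442): 25% coinsurance on $442 = $110.50. Member owes $110.50 (running OOP $1,717). Insurer: $442 − $110.50 = $331.50.
#3 ($289): 25% coinsurance on $289 = $72.25. Member pays $72.25; OOP now $1,789.25. Insurer: $289 − $72.25 = $216.75.
#4 ($2,612): 25% coinsurance on $2,612 = $653. Cost to member: $653. OOP to date $2,442.25. Insurer: $2,612 − $653 = $1,959.

$1,959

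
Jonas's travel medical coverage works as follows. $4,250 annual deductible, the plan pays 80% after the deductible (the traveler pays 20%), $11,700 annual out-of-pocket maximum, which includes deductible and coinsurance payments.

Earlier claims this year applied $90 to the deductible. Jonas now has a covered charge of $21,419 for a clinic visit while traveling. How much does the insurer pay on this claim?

Deductible still to meet: $4,250 − $90 = $4,160.
After the $4,160 deductible portion, $21,419 − $4,160 = $17,259 is subject to coinsurance.
20% of $17,259 = $3,451.80 falls to the traveler.
That puts the traveler's cost at $4,160 + $3,451.80 = $7,611.80 before any cap.
Cumulative spending $90 + $7,611.80 = $7,701.80 stays under the $11,700 maximum.
Insurer pays the balance: $21,419 − $7,611.80 = $13,807.20.

$13,807.20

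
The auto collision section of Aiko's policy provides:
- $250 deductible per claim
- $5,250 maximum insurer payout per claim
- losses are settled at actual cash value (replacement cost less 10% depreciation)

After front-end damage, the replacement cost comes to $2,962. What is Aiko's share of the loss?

$546.20

Actual cash value after 10% depreciation: $2,962 × 90% = $2,665.80.
Less the $250 deductible: $2,665.80 − $250 = $2,415.80.
$2,415.80 ≤ $5,250, so the limit doesn't bind; insurer pays $2,415.80.
Driver's share is the uncovered remainder: $2,962 − $2,415.80 = $546.20.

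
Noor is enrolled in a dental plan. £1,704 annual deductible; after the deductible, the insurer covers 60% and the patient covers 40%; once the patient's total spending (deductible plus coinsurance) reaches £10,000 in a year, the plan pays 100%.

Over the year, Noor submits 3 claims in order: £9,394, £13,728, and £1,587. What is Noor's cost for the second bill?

£5,220

Bill 1, £9,394: deductible takes £1,704, £7,690 remains; coinsurance £7,690 × 40% = £3,076. Patient owes £4,780 (running OOP £4,780).
Bill 2, £13,728: deductible already satisfied, so patient's share is 40% × £13,728 = £5,491.20. Adding that to £4,780 gives £10,271.20, past the £10,000 cap; patient pays only £10,000 − £4,780 = £5,220.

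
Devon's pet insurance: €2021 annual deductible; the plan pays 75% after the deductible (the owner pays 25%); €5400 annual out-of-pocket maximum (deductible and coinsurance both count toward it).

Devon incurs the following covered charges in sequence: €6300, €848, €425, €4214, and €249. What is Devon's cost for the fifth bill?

#1 (€6300): deductible takes €2021, €4279 remains; coinsurance €4279 × 25% = €1069.75. Owner pays €3090.75; OOP now €3090.75.
#2 (€848): 25% coinsurance on €848 = €212. Owner pays €212; OOP now €3302.75.
#3 (€425): deductible already satisfied, so owner's share is 25% × €425 = €106.25. Owner pays €106.25; OOP now €3409.
#4 (€4214): 25% coinsurance on €4214 = €1053.50. Owner owes €1053.50 (running OOP €4462.50).
#5 (€249): 25% coinsurance on €249 = €62.25. Owner owes €62.25 (running OOP €4524.75).

€62.25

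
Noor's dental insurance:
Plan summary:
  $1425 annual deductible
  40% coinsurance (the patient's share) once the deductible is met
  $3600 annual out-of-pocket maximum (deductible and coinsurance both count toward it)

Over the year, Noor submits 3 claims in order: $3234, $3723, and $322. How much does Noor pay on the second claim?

$1451.40

Claim 1 ($3234): $1425 to deductible, leaving $1809; 40% of $1809 = $723.60. Patient pays $2148.60; OOP now $2148.60.
Claim 2 ($3723): deductible met; 40% of $3723 = $1489.20. That would push OOP to $3637.80, over the $3600 cap, so patient pays $3600 − $2148.60 = $1451.40.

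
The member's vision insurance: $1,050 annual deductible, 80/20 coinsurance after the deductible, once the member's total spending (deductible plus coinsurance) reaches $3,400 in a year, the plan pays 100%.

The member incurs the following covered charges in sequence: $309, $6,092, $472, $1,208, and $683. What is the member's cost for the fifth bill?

$136.60

Bill 1, $309: all of it applies to the deductible. Member pays $309; OOP now $309.
Bill 2, $6,092: deductible takes $741, $5,351 remains; coinsurance $5,351 × 20% = $1,070.20. Cost to member: $1,811.20. OOP to date $2,120.20.
Bill 3, $472: deductible already satisfied, so member's share is 20% × $472 = $94.40. Member pays $94.40; OOP now $2,214.60.
Bill 4, $1,208: deductible met; 20% of $1,208 = $241.60. Member pays $241.60; OOP now $2,456.20.
Bill 5, $683: 20% coinsurance on $683 = $136.60. Member pays $136.60; OOP now $2,592.80.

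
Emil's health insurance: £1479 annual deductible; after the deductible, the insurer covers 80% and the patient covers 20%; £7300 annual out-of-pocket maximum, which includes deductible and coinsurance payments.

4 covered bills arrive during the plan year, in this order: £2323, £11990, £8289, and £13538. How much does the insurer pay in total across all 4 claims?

Claim 1 (£2323): £1479 finishes the deductible; £844 goes to coinsurance; patient's 20% is £168.80. Cost to patient: £1647.80. OOP to date £1647.80. Insurer: £2323 − £1647.80 = £675.20.
Claim 2 (£11990): deductible already satisfied, so patient's share is 20% × £11990 = £2398. Cost to patient: £2398. OOP to date £4045.80. Insurer: £11990 − £2398 = £9592.
Claim 3 (£8289): deductible met; 20% of £8289 = £1657.80. Cost to patient: £1657.80. OOP to date £5703.60. Insurer: £8289 − £1657.80 = £6631.20.
Claim 4 (£13538): 20% coinsurance on £13538 = £2707.60. That would push OOP to £8411.20, over the £7300 cap, so patient pays £7300 − £5703.60 = £1596.40. Insurer: £13538 − £1596.40 = £11941.60.
Insurer total: £675.20 + £9592 + £6631.20 + £11941.60 = £28840.

£28840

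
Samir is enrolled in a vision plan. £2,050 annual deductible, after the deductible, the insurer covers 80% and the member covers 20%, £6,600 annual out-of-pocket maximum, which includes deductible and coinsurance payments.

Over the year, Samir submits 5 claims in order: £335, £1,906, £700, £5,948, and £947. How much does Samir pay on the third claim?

Claim 1 (£335): all of it applies to the deductible. Member owes £335 (running OOP £335).
Claim 2 (£1,906): deductible takes £1,715, £191 remains; coinsurance £191 × 20% = £38.20. Member pays £1,753.20; OOP now £2,088.20.
Claim 3 (£700): 20% coinsurance on £700 = £140. Member pays £140; OOP now £2,228.20.

£140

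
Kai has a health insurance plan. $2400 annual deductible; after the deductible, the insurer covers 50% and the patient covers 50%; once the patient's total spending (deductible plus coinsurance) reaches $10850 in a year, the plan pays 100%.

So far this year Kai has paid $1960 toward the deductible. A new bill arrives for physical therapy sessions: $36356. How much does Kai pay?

$8890

$1960 of the $2400 deductible is already met, leaving $440.
After the $440 deductible portion, $36356 − $440 = $35916 is subject to coinsurance.
Patient's 50% share of $35916 is $17958.
So the patient owes $440 + $17958 = $18398 before any cap.
Year-to-date out-of-pocket would reach $1960 + $18398 = $20358, above the $10850 maximum, so the patient pays only $10850 − $1960 = $8890.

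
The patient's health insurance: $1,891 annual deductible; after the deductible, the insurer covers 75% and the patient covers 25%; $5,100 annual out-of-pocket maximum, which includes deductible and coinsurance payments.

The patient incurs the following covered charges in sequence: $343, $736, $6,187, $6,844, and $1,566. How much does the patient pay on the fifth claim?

$154.25

Claim 1 ($343): fully absorbed by the deductible. Patient owes $343 (running OOP $343).
Claim 2 ($736): fully absorbed by the deductible. Cost to patient: $736. OOP to date $1,079.
Claim 3 ($6,187): $812 to deductible, leaving $5,375; 25% of $5,375 = $1,343.75. Cost to patient: $2,155.75. OOP to date $3,234.75.
Claim 4 ($6,844): deductible met; 25% of $6,844 = $1,711. Patient owes $1,711 (running OOP $4,945.75).
Claim 5 ($1,566): deductible already satisfied, so patient's share is 25% × $1,566 = $391.50. Adding that to $4,945.75 gives $5,337.25, past the $5,100 cap; patient pays only $5,100 − $4,945.75 = $154.25.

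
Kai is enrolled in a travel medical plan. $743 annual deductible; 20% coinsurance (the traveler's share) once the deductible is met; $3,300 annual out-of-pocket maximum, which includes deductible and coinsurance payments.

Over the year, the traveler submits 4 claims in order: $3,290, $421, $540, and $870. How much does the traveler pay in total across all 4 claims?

$1,618.60

Claim 1 ($3,290): deductible takes $743, $2,547 remains; 20% of $2,547 = $509.40. Traveler owes $1,252.40 (running OOP $1,252.40).
Claim 2 ($421): deductible met; 20% of $421 = $84.20. Traveler pays $84.20; OOP now $1,336.60.
Claim 3 ($540): 20% coinsurance on $540 = $108. Traveler pays $108; OOP now $1,444.60.
Claim 4 ($870): 20% coinsurance on $870 = $174. Traveler pays $174; OOP now $1,618.60.
Summing the traveler's payments: $1,252.40 + $84.20 + $108 + $174 = $1,618.60.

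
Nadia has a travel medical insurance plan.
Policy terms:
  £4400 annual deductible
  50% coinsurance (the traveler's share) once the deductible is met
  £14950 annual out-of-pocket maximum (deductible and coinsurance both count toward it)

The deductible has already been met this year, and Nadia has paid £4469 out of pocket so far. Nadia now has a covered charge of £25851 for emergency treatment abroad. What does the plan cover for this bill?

£15370

The deductible is already satisfied, so the full bill goes to coinsurance.
Coinsurance: £25851 × 50% = £12925.50.
Adding £12925.50 to the £4469 already spent would give £17394.50, which exceeds the £14950 cap; the traveler pays just £14950 − £4469 = £10481.
The insurer covers the remainder: £25851 − £10481 = £15370.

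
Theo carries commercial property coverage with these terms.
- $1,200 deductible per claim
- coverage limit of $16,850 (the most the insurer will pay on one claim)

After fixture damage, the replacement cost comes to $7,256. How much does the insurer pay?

Less the $1,200 deductible: $7,256 − $1,200 = $6,056.
That's under the $16,850 cap, so the insurer reimburses the full $6,056.

$6,056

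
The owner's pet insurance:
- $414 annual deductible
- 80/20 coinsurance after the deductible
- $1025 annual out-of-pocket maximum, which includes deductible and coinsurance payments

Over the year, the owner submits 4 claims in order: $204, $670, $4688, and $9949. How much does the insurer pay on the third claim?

Claim 1 — $204: fully absorbed by the deductible. Cost to owner: $204. OOP to date $204. Insurer: $204 − $204 = $0.
Claim 2 — $670: deductible takes $210, $460 remains; owner's 20% is $92. Owner owes $302 (running OOP $506). Plan pays $670 − $302 = $368.
Claim 3 — $4688: deductible already satisfied, so owner's share is 20% × $4688 = $937.60. OOP would hit $1443.60 > $1025, so the cap limits the owner to $1025 − $506 = $519. Insurer: $4688 − $519 = $4169.

$4169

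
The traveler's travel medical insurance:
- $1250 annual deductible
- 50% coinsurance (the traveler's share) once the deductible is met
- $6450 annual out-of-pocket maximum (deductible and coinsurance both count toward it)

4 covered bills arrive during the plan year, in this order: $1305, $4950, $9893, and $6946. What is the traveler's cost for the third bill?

#1 ($1305): $1250 finishes the deductible; $55 goes to coinsurance; 50% of $55 = $27.50. Cost to traveler: $1277.50. OOP to date $1277.50.
#2 ($4950): 50% coinsurance on $4950 = $2475. Traveler pays $2475; OOP now $3752.50.
#3 ($9893): deductible already satisfied, so traveler's share is 50% × $9893 = $4946.50. OOP would hit $8699 > $6450, so the cap limits the traveler to $6450 − $3752.50 = $2697.50.

$2697.50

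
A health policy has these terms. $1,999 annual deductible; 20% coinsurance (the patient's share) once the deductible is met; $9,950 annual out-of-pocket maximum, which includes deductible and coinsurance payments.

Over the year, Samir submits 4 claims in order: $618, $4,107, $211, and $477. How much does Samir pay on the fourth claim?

$95.40

Bill 1, $618: fully absorbed by the deductible. Patient owes $618 (running OOP $618).
Bill 2, $4,107: deductible takes $1,381, $2,726 remains; 20% of $2,726 = $545.20. Cost to patient: $1,926.20. OOP to date $2,544.20.
Bill 3, $211: deductible met; 20% of $211 = $42.20. Patient pays $42.20; OOP now $2,586.40.
Bill 4, $477: deductible met; 20% of $477 = $95.40. Patient pays $95.40; OOP now $2,681.80.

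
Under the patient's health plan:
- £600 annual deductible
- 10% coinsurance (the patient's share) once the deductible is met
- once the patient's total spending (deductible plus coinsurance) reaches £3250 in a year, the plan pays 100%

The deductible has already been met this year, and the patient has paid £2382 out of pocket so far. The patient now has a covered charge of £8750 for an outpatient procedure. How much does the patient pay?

£868

With the deductible met, the entire £8750 is subject to coinsurance.
Patient's 10% share of £8750 is £875.
That would bring total out-of-pocket to £3257, past the £3250 cap. The patient is capped at £3250 − £2382 = £868 on this claim.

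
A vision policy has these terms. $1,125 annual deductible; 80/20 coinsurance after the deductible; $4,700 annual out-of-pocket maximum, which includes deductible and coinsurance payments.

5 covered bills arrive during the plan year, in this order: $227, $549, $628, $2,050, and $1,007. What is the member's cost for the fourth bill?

$410

#1 ($227): all of it applies to the deductible. Cost to member: $227. OOP to date $227.
#2 ($549): entire amount goes to the deductible. Member pays $549; OOP now $776.
#3 ($628): deductible takes $349, $279 remains; member's 20% is $55.80. Member pays $404.80; OOP now $1,180.80.
#4 ($2,050): deductible already satisfied, so member's share is 20% × $2,050 = $410. Member pays $410; OOP now $1,590.80.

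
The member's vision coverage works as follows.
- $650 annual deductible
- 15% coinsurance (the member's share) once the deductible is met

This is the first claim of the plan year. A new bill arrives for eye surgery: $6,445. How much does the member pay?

$1,519.25

Nothing has been paid toward the $650 deductible, so the first $650 of this charge is applied there.
After the $650 deductible portion, $6,445 − $650 = $5,795 is subject to coinsurance.
Coinsurance: $5,795 × 15% = $869.25.
That puts the member's cost at $650 + $869.25 = $1,519.25.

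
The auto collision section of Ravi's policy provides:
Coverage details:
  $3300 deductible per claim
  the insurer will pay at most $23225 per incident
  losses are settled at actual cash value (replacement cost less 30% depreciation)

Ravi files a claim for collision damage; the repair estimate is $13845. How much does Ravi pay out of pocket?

$7453.50

At 30% depreciation, ACV = $13845 − $4153.50 = $9691.50.
Less the $3300 deductible: $9691.50 − $3300 = $6391.50.
That's under the $23225 cap, so the insurer reimburses the full $6391.50.
The driver bears the rest of the original loss: $13845 − $6391.50 = $7453.50.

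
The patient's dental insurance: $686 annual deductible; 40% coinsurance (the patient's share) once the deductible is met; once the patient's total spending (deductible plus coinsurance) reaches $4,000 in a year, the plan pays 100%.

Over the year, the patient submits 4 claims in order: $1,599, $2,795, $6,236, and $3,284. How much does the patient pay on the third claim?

Bill 1, $1,599: $686 to deductible, leaving $913; 40% of $913 = $365.20. Patient pays $1,051.20; OOP now $1,051.20.
Bill 2, $2,795: 40% coinsurance on $2,795 = $1,118. Cost to patient: $1,118. OOP to date $2,169.20.
Bill 3, $6,236: deductible already satisfied, so patient's share is 40% × $6,236 = $2,494.40. OOP would hit $4,663.60 > $4,000, so the cap limits the patient to $4,000 − $2,169.20 = $1,830.80.

$1,830.80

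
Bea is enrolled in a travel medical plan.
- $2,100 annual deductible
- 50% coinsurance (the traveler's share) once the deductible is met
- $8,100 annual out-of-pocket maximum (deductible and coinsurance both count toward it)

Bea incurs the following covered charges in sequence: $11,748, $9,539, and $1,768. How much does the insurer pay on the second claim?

$8,363

#1 ($11,748): $2,100 finishes the deductible; $9,648 goes to coinsurance; traveler's 50% is $4,824. Traveler pays $6,924; OOP now $6,924. Plan pays $11,748 − $6,924 = $4,824.
#2 ($9,539): deductible met; 50% of $9,539 = $4,769.50. Adding that to $6,924 gives $11,693.50, past the $8,100 cap; traveler pays only $8,100 − $6,924 = $1,176. Plan pays $9,539 − $1,176 = $8,363.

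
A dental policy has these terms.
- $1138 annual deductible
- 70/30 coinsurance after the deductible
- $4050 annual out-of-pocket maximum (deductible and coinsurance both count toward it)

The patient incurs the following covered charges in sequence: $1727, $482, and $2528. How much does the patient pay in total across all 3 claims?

Claim 1 — $1727: deductible takes $1138, $589 remains; patient's 30% is $176.70. Patient owes $1314.70 (running OOP $1314.70).
Claim 2 — $482: deductible already satisfied, so patient's share is 30% × $482 = $144.60. Cost to patient: $144.60. OOP to date $1459.30.
Claim 3 — $2528: deductible met; 30% of $2528 = $758.40. Patient owes $758.40 (running OOP $2217.70).
Summing the patient's payments: $1314.70 + $144.60 + $758.40 = $2217.70.

$2217.70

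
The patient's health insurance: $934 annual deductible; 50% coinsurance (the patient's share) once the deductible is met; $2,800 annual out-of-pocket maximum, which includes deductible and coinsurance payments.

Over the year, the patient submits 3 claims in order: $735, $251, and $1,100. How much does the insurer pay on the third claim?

Bill 1, $735: all of it applies to the deductible. Cost to patient: $735. OOP to date $735. Insurer: $735 − $735 = $0.
Bill 2, $251: $199 finishes the deductible; $52 goes to coinsurance; patient's 50% is $26. Cost to patient: $225. OOP to date $960. Plan pays $251 − $225 = $26.
Bill 3, $1,100: 50% coinsurance on $1,100 = $550. Cost to patient: $550. OOP to date $1,510. Plan pays $1,100 − $550 = $550.

$550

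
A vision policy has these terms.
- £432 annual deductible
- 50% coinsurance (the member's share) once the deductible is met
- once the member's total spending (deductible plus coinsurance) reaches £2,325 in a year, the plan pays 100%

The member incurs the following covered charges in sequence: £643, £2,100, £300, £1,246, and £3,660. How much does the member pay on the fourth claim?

£587.50

Bill 1, £643: deductible takes £432, £211 remains; 50% of £211 = £105.50. Member pays £537.50; OOP now £537.50.
Bill 2, £2,100: deductible already satisfied, so member's share is 50% × £2,100 = £1,050. Cost to member: £1,050. OOP to date £1,587.50.
Bill 3, £300: 50% coinsurance on £300 = £150. Member owes £150 (running OOP £1,737.50).
Bill 4, £1,246: deductible met; 50% of £1,246 = £623. OOP would hit £2,360.50 > £2,325, so the cap limits the member to £2,325 − £1,737.50 = £587.50.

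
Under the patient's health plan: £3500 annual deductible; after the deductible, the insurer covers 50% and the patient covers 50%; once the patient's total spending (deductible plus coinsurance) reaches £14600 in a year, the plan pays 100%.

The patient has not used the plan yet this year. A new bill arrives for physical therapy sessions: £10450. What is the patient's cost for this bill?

Nothing has been paid toward the £3500 deductible, so the first £3500 of this charge is applied there.
The remaining £6950 (= £10450 − £3500) moves to coinsurance.
50% of £6950 = £3475 falls to the patient.
So the patient owes £3500 + £3475 = £6975 before any cap.
Cumulative spending £0 + £6975 = £6975 stays under the £14600 maximum.

£6975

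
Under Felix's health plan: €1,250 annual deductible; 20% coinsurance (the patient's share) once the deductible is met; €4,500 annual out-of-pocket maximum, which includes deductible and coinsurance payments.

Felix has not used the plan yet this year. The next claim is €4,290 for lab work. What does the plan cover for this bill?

€2,432

Deductible not yet touched, so the first €1,250 of the bill goes to the deductible.
That leaves €4,290 − €1,250 = €3,040 for coinsurance.
Coinsurance: €3,040 × 20% = €608.
Patient responsibility before any cap: €1,250 + €608 = €1,858.
Total out-of-pocket so far would be €0 + €1,858 = €1,858, below the €4,500 cap — no reduction.
The insurer covers the remainder: €4,290 − €1,858 = €2,432.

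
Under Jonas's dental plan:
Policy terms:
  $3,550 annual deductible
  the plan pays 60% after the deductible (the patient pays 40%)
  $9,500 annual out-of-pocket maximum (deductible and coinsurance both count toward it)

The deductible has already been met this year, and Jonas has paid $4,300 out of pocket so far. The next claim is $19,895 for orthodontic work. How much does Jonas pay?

$5,200

With the deductible met, the entire $19,895 is subject to coinsurance.
Patient's 40% share of $19,895 is $7,958.
Year-to-date out-of-pocket would reach $4,300 + $7,958 = $12,258, above the $9,500 maximum, so the patient pays only $9,500 − $4,300 = $5,200.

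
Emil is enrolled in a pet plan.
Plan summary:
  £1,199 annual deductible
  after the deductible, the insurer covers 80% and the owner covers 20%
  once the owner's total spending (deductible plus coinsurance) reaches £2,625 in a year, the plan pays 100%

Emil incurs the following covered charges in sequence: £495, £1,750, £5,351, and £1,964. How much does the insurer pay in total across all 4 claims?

£6,935

Claim 1 (£495): fully absorbed by the deductible. Cost to owner: £495. OOP to date £495. Plan pays £495 − £495 = £0.
Claim 2 (£1,750): £704 to deductible, leaving £1,046; owner's 20% is £209.20. Owner pays £913.20; OOP now £1,408.20. Plan pays £1,750 − £913.20 = £836.80.
Claim 3 (£5,351): deductible met; 20% of £5,351 = £1,070.20. Owner owes £1,070.20 (running OOP £2,478.40). Plan pays £5,351 − £1,070.20 = £4,280.80.
Claim 4 (£1,964): deductible already satisfied, so owner's share is 20% × £1,964 = £392.80. Adding that to £2,478.40 gives £2,871.20, past the £2,625 cap; owner pays only £2,625 − £2,478.40 = £146.60. Plan pays £1,964 − £146.60 = £1,817.40.
Insurer total = bills − owner's total = £9,560 − £2,625 = £6,935.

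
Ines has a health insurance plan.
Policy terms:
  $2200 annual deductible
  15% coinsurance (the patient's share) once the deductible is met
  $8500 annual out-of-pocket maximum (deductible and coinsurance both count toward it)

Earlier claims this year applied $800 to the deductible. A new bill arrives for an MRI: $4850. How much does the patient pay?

$1917.50

Remaining deductible: $2200 − $800 = $1400.
After the $1400 deductible portion, $4850 − $1400 = $3450 is subject to coinsurance.
15% of $3450 = $517.50 falls to the patient.
So the patient owes $1400 + $517.50 = $1917.50 before any cap.
Cumulative spending $800 + $1917.50 = $2717.50 stays under the $8500 maximum.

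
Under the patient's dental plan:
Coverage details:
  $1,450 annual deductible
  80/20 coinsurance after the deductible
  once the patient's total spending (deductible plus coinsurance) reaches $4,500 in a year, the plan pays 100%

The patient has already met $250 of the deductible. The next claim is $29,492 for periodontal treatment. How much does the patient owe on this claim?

Deductible still to meet: $1,450 − $250 = $1,200.
After the $1,200 deductible portion, $29,492 − $1,200 = $28,292 is subject to coinsurance.
20% of $28,292 = $5,658.40 falls to the patient.
Patient responsibility before any cap: $1,200 + $5,658.40 = $6,858.40.
Adding $6,858.40 to the $250 already spent would give $7,108.40, which exceeds the $4,500 cap; the patient pays just $4,500 − $250 = $4,250.

$4,250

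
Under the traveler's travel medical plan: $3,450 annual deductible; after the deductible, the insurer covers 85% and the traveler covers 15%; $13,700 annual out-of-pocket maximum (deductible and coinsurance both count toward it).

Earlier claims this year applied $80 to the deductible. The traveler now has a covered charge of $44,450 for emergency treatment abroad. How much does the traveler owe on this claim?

Remaining deductible: $3,450 − $80 = $3,370.
That leaves $44,450 − $3,370 = $41,080 for coinsurance.
Traveler's 15% share of $41,080 is $6,162.
So the traveler owes $3,370 + $6,162 = $9,532 before any cap.
Year-to-date out-of-pocket becomes $80 + $9,532 = $9,612, still under the $13,700 maximum, so no cap applies.

$9,532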